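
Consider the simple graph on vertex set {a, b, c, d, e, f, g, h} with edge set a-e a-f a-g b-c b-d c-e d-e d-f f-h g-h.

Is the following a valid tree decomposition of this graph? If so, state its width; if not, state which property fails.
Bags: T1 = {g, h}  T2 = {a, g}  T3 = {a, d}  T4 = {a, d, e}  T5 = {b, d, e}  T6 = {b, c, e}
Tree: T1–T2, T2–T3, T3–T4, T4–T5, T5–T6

No — vertex f appears in no bag.

A tree decomposition must satisfy three properties: every vertex lies in some bag; for every edge, both endpoints lie together in some bag; and for every vertex, the bags containing it form a connected subtree. Here vertex f appears in no bag, so the decomposition is invalid.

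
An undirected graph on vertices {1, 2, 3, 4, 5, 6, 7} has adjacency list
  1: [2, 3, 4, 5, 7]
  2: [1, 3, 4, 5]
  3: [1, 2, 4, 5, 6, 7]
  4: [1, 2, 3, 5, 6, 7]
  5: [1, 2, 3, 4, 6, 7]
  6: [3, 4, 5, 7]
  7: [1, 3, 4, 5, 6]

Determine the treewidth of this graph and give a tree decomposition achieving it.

Treewidth 4.
One optimal decomposition is:
Bags: B1 = {3, 4, 5, 6, 7}  B2 = {1, 3, 4, 5, 7}  B3 = {1, 2, 3, 4, 5}
Tree: B1–B2, B2–B3

The largest bag has 5 vertices, giving width 4; this decomposition certifies tw(G) ≤ 4. For the lower bound, the 5 vertices {1, 2, 3, 4, 5} are pairwise adjacent, and any tree decomposition puts a clique entirely inside one bag — forcing width ≥ 4. Combining the bounds, tw(G) = 4.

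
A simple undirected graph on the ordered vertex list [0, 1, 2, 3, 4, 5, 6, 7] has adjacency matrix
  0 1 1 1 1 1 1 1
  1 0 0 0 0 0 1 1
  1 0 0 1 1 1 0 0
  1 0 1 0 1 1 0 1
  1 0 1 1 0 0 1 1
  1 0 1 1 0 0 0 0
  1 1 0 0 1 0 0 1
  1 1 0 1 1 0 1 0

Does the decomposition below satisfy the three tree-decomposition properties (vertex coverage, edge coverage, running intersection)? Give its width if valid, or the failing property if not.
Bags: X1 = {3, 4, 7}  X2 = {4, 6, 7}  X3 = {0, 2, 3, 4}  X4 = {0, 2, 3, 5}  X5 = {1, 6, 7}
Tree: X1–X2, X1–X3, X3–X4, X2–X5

A tree decomposition must satisfy three properties: every vertex lies in some bag; for every edge, both endpoints lie together in some bag; and for every vertex, the bags containing it form a connected subtree. Here edge (0,7) lies in no bag, so the decomposition is invalid.

No — edge (0,7) lies in no bag.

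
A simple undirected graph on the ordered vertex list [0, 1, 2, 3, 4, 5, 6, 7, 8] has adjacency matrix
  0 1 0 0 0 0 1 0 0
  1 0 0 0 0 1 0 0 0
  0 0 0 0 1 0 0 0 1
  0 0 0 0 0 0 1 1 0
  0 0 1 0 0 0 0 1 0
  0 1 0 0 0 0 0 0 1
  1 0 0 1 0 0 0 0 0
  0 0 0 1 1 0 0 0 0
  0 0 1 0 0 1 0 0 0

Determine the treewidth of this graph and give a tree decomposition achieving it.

Every bag has size at most 3, so the width is 3 − 1 = 2 and tw(G) ≤ 2. The edges 7–4–2–8–5–1–0–6–3–7 form a cycle, so G is not a tree and its treewidth is at least 2. The upper and lower bounds meet at 2, so that is the treewidth.

Treewidth 2.
One optimal decomposition is:
Bags: B1 = {2, 4, 7}  B2 = {2, 7, 8}  B3 = {5, 7, 8}  B4 = {1, 5, 7}  B5 = {0, 1, 7}  B6 = {0, 6, 7}  B7 = {3, 6, 7}
Tree: B1–B2, B2–B3, B3–B4, B4–B5, B5–B6, B6–B7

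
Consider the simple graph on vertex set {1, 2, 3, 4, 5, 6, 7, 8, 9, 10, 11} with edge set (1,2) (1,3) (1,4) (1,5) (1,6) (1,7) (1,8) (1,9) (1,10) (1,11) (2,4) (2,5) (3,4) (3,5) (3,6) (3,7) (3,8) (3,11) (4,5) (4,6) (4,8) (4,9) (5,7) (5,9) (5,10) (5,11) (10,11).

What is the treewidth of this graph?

3

A width-3 tree decomposition is:
Bags: B1 = {1, 2, 4, 5}  B2 = {1, 3, 4, 5}  B3 = {1, 3, 5, 11}  B4 = {1, 3, 4, 8}  B5 = {1, 5, 10, 11}  B6 = {1, 3, 5, 7}  B7 = {1, 4, 5, 9}  B8 = {1, 3, 4, 6}
Tree: B1–B2, B2–B3, B2–B4, B3–B5, B3–B6, B1–B7, B2–B8
Every bag has size at most 4, so the width is 4 − 1 = 3 and tw(G) ≤ 3. On the other hand G contains the 4-clique {1, 3, 4, 8}. A clique must lie in a single bag of any decomposition, so no decomposition can have width below 3. Hence tw(G) = 3 exactly.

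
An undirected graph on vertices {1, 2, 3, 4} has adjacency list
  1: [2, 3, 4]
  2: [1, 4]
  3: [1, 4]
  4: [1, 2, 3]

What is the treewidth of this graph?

A width-2 tree decomposition is:
Bags: B1 = {1, 2, 4}  B2 = {1, 3, 4}
Tree: B1–B2
Each bag holds 3 vertices, so the decomposition has width 2, which upper-bounds the treewidth. For the lower bound, the 3 vertices {1, 2, 4} are pairwise adjacent, and any tree decomposition puts a clique entirely inside one bag — forcing width ≥ 2. The upper and lower bounds meet at 2, so that is the treewidth.

2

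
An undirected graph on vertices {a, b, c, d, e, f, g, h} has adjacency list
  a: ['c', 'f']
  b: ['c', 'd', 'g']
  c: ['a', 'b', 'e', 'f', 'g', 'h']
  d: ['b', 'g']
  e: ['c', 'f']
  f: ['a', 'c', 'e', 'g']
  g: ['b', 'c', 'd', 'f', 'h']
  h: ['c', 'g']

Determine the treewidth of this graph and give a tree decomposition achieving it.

Each bag holds 3 vertices, so the decomposition has width 2, which upper-bounds the treewidth. Conversely, {b, d, g} is a clique of size 3, and the vertices of any clique must share a bag in every tree decomposition; so some bag has ≥ 3 vertices and tw(G) ≥ 2. The upper and lower bounds meet at 2, so that is the treewidth.

Treewidth 2.
One optimal decomposition is:
Bags: B1 = {c, f, g}  B2 = {a, c, f}  B3 = {b, c, g}  B4 = {b, d, g}  B5 = {c, e, f}  B6 = {c, g, h}
Tree: B1–B2, B1–B3, B3–B4, B2–B5, B1–B6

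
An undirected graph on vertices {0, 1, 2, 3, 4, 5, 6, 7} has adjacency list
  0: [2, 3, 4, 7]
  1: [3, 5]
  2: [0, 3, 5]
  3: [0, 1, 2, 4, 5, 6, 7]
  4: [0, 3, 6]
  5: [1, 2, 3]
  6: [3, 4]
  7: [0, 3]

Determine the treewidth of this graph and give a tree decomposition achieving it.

Treewidth 2.
One optimal decomposition is:
Bags: B1 = {3, 4, 6}  B2 = {0, 3, 4}  B3 = {0, 2, 3}  B4 = {2, 3, 5}  B5 = {0, 3, 7}  B6 = {1, 3, 5}
Tree: B1–B2, B2–B3, B3–B4, B3–B5, B4–B6

Every bag has size at most 3, so the width is 3 − 1 = 2 and tw(G) ≤ 2. Conversely, {0, 2, 3} is a clique of size 3, and the vertices of any clique must share a bag in every tree decomposition; so some bag has ≥ 3 vertices and tw(G) ≥ 2. The upper and lower bounds meet at 2, so that is the treewidth.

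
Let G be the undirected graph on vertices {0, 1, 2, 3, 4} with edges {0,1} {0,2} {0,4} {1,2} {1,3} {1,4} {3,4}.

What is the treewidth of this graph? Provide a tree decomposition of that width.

Treewidth 2.
One such decomposition:
Bags: B1 = {0, 1, 4}  B2 = {1, 3, 4}  B3 = {0, 1, 2}
Tree: B1–B2, B1–B3

Each bag holds 3 vertices, so the decomposition has width 2, which upper-bounds the treewidth. Conversely, {0, 1, 2} is a clique of size 3, and the vertices of any clique must share a bag in every tree decomposition; so some bag has ≥ 3 vertices and tw(G) ≥ 2. Combining the bounds, tw(G) = 2.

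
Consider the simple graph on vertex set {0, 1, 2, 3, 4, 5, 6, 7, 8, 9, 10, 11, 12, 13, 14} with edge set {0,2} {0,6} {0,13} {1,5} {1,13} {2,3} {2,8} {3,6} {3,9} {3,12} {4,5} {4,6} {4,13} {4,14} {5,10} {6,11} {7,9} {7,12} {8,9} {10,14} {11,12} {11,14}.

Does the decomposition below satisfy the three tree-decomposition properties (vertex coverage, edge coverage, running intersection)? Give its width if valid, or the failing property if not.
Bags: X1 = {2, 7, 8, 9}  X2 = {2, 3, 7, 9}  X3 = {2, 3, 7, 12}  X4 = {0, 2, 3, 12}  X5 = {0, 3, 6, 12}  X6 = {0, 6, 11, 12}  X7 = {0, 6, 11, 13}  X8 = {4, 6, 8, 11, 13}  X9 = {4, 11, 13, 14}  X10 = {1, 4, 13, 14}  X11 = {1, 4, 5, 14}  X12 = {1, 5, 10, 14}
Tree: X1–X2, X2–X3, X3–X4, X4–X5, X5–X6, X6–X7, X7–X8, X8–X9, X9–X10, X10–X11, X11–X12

No — bags containing vertex 8 are not connected in the tree.

A tree decomposition must satisfy three properties: every vertex lies in some bag; for every edge, both endpoints lie together in some bag; and for every vertex, the bags containing it form a connected subtree. Here bags containing vertex 8 are not connected in the tree, so the decomposition is invalid.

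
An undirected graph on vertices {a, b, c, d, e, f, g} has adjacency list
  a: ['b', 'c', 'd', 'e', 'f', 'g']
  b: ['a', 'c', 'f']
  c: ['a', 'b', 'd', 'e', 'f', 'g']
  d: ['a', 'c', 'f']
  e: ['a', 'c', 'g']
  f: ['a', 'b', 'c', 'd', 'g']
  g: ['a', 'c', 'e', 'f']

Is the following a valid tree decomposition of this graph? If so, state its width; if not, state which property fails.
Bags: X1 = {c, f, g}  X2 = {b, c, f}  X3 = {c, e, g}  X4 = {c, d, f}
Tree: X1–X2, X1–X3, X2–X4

A tree decomposition must satisfy three properties: every vertex lies in some bag; for every edge, both endpoints lie together in some bag; and for every vertex, the bags containing it form a connected subtree. Here vertex a appears in no bag, so the decomposition is invalid.

No — vertex a appears in no bag.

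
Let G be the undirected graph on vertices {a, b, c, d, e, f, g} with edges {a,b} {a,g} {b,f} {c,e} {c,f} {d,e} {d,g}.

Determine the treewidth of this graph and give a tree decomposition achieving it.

Treewidth 2.
One optimal decomposition is:
Bags: B1 = {c, e, f}  B2 = {b, e, f}  B3 = {a, b, e}  B4 = {a, e, g}  B5 = {d, e, g}
Tree: B1–B2, B2–B3, B3–B4, B4–B5

Every bag has size at most 3, so the width is 3 − 1 = 2 and tw(G) ≤ 2. For the lower bound, G contains the cycle e–c–f–b–a–g–d–e, so G is not a forest; only forests have treewidth ≤ 1, hence tw(G) ≥ 2. Combining the bounds, tw(G) = 2.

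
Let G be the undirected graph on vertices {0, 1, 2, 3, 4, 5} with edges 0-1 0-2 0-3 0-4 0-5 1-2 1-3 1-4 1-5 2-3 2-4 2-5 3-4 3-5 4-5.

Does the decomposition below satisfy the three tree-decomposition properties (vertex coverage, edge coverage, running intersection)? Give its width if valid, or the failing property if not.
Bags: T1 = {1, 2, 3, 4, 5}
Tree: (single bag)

A tree decomposition must satisfy three properties: every vertex lies in some bag; for every edge, both endpoints lie together in some bag; and for every vertex, the bags containing it form a connected subtree. Here vertex 0 appears in no bag, so the decomposition is invalid.

No — vertex 0 appears in no bag.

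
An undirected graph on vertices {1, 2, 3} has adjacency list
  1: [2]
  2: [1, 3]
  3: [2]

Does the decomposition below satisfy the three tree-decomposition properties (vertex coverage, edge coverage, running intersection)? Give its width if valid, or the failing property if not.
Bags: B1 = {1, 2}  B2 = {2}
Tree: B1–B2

No — vertex 3 appears in no bag.

A tree decomposition must satisfy three properties: every vertex lies in some bag; for every edge, both endpoints lie together in some bag; and for every vertex, the bags containing it form a connected subtree. Here vertex 3 appears in no bag, so the decomposition is invalid.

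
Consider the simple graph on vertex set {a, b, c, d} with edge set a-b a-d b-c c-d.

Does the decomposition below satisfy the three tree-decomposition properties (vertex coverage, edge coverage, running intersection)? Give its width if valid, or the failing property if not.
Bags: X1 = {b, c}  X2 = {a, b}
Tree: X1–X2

A tree decomposition must satisfy three properties: every vertex lies in some bag; for every edge, both endpoints lie together in some bag; and for every vertex, the bags containing it form a connected subtree. Here vertex d appears in no bag, so the decomposition is invalid.

No — vertex d appears in no bag.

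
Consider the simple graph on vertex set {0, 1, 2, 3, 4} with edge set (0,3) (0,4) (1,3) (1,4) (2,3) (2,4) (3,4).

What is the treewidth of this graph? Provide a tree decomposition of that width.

Every bag has size at most 3, so the width is 3 − 1 = 2 and tw(G) ≤ 2. For the lower bound, the 3 vertices {0, 3, 4} are pairwise adjacent, and any tree decomposition puts a clique entirely inside one bag — forcing width ≥ 2. Combining the bounds, tw(G) = 2.

Treewidth 2.
Bags: B1 = {1, 3, 4}  B2 = {2, 3, 4}  B3 = {0, 3, 4}
Tree: B1–B2, B1–B3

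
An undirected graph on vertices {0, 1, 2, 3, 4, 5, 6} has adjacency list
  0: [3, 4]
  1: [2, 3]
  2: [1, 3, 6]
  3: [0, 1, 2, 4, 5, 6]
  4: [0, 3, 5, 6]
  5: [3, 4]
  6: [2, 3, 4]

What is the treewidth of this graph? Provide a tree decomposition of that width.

Treewidth 2.
One such decomposition:
Bags: B1 = {2, 3, 6}  B2 = {1, 2, 3}  B3 = {3, 4, 6}  B4 = {3, 4, 5}  B5 = {0, 3, 4}
Tree: B1–B2, B1–B3, B3–B4, B3–B5

The largest bag has 3 vertices, giving width 2; this decomposition certifies tw(G) ≤ 2. On the other hand G contains the 3-clique {1, 2, 3}. A clique must lie in a single bag of any decomposition, so no decomposition can have width below 2. Combining the bounds, tw(G) = 2.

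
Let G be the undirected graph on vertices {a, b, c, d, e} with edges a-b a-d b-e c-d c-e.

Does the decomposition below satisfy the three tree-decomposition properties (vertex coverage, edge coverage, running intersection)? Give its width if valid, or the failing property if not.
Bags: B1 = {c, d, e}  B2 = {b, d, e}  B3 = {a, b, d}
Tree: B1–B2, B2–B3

Checking the three conditions: (i) the bags cover all of {a, b, c, d, e}; (ii) for each edge, some bag contains both endpoints; (iii) the bags containing any fixed vertex form a subtree. All hold, so the decomposition is valid with width 3 − 1 = 2.

Yes; width 2.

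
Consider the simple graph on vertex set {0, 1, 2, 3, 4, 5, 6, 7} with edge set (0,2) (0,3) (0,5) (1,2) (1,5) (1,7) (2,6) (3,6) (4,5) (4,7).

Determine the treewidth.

A width-2 tree decomposition is:
Bags: B1 = {1, 4, 7}  B2 = {1, 4, 5}  B3 = {1, 2, 5}  B4 = {0, 2, 5}  B5 = {0, 2, 6}  B6 = {0, 3, 6}
Tree: B1–B2, B2–B3, B3–B4, B4–B5, B5–B6
Each bag holds 3 vertices, so the decomposition has width 2, which upper-bounds the treewidth. Since 7–4–5–1–7 is a cycle in G, G is not acyclic. Forests are exactly the graphs of treewidth ≤ 1, so tw(G) ≥ 2. Combining the bounds, tw(G) = 2.

2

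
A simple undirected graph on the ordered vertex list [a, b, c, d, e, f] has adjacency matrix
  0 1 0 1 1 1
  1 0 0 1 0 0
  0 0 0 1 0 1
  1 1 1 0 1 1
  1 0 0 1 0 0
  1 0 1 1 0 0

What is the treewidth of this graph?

A width-2 tree decomposition is:
Bags: B1 = {a, d, f}  B2 = {c, d, f}  B3 = {a, b, d}  B4 = {a, d, e}
Tree: B1–B2, B1–B3, B3–B4
Each bag holds 3 vertices, so the decomposition has width 2, which upper-bounds the treewidth. For the lower bound, the 3 vertices {c, d, f} are pairwise adjacent, and any tree decomposition puts a clique entirely inside one bag — forcing width ≥ 2. Hence tw(G) = 2 exactly.

2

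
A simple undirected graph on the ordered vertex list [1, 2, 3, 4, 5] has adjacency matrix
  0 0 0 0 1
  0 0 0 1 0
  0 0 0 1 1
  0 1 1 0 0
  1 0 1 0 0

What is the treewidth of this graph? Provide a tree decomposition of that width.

Treewidth 1.
One optimal decomposition is:
Bags: B1 = {1, 5}  B2 = {3, 5}  B3 = {3, 4}  B4 = {2, 4}
Tree: B1–B2, B2–B3, B3–B4

The largest bag has 2 vertices, giving width 1; this decomposition certifies tw(G) ≤ 1. Since G has at least one edge (e.g. 1–5), it is not an edgeless graph, so tw(G) ≥ 1. Combining the bounds, tw(G) = 1.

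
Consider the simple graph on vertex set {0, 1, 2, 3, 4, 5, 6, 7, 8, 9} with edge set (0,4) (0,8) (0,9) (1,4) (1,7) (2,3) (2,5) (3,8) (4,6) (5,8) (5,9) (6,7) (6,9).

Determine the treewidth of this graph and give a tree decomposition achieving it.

Treewidth 2.
One optimal decomposition is:
Bags: B1 = {1, 6, 7}  B2 = {1, 4, 6}  B3 = {4, 6, 9}  B4 = {0, 4, 9}  B5 = {0, 5, 9}  B6 = {0, 5, 8}  B7 = {2, 5, 8}  B8 = {2, 3, 8}
Tree: B1–B2, B2–B3, B3–B4, B4–B5, B5–B6, B6–B7, B7–B8

The largest bag has 3 vertices, giving width 2; this decomposition certifies tw(G) ≤ 2. For the lower bound, G contains the cycle 7–1–4–6–7, so G is not a forest; only forests have treewidth ≤ 1, hence tw(G) ≥ 2. The upper and lower bounds meet at 2, so that is the treewidth.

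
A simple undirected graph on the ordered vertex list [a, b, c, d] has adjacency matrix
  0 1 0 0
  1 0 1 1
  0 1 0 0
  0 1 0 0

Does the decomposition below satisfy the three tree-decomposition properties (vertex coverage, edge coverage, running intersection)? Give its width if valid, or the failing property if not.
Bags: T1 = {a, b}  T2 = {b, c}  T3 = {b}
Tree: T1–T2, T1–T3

No — vertex d appears in no bag.

A tree decomposition must satisfy three properties: every vertex lies in some bag; for every edge, both endpoints lie together in some bag; and for every vertex, the bags containing it form a connected subtree. Here vertex d appears in no bag, so the decomposition is invalid.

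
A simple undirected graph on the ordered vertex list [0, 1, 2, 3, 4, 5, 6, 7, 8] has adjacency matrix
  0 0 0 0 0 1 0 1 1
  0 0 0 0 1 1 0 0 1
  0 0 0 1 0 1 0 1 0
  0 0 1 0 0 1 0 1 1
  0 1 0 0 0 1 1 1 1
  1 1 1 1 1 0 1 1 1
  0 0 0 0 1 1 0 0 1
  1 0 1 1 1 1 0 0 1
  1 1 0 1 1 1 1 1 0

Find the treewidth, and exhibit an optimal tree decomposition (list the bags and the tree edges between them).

Every bag has size at most 4, so the width is 4 − 1 = 3 and tw(G) ≤ 3. On the other hand G contains the 4-clique {0, 5, 7, 8}. A clique must lie in a single bag of any decomposition, so no decomposition can have width below 3. Combining the bounds, tw(G) = 3.

Treewidth 3.
Bags: B1 = {1, 4, 5, 8}  B2 = {4, 5, 7, 8}  B3 = {4, 5, 6, 8}  B4 = {3, 5, 7, 8}  B5 = {2, 3, 5, 7}  B6 = {0, 5, 7, 8}
Tree: B1–B2, B1–B3, B2–B4, B4–B5, B2–B6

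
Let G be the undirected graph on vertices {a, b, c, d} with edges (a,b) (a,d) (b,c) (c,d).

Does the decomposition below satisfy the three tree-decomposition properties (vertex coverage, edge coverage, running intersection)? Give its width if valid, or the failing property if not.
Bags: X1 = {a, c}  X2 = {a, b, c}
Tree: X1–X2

No — vertex d appears in no bag.

A tree decomposition must satisfy three properties: every vertex lies in some bag; for every edge, both endpoints lie together in some bag; and for every vertex, the bags containing it form a connected subtree. Here vertex d appears in no bag, so the decomposition is invalid.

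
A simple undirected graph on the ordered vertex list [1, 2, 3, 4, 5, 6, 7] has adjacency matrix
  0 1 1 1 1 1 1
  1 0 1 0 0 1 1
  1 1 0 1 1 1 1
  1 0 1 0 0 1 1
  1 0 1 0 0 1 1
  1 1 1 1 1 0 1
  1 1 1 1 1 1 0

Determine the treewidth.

4

A width-4 tree decomposition is:
Bags: B1 = {1, 2, 3, 6, 7}  B2 = {1, 3, 5, 6, 7}  B3 = {1, 3, 4, 6, 7}
Tree: B1–B2, B1–B3
The largest bag has 5 vertices, giving width 4; this decomposition certifies tw(G) ≤ 4. On the other hand G contains the 5-clique {1, 2, 3, 6, 7}. A clique must lie in a single bag of any decomposition, so no decomposition can have width below 4. The upper and lower bounds meet at 4, so that is the treewidth.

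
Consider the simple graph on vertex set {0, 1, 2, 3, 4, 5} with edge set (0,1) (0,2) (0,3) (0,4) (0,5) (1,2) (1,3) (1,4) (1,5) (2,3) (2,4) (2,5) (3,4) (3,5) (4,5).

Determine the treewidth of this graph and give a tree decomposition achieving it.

Treewidth 5.
One optimal decomposition is:
Bags: B1 = {0, 1, 2, 3, 4, 5}
Tree: (single bag)

With just one bag of size 6, the width is 6 − 1 = 5, so tw(G) ≤ 5. Conversely, {0, 1, 2, 3, 4, 5} is a clique of size 6, and the vertices of any clique must share a bag in every tree decomposition; so some bag has ≥ 6 vertices and tw(G) ≥ 5. Therefore the treewidth is 5.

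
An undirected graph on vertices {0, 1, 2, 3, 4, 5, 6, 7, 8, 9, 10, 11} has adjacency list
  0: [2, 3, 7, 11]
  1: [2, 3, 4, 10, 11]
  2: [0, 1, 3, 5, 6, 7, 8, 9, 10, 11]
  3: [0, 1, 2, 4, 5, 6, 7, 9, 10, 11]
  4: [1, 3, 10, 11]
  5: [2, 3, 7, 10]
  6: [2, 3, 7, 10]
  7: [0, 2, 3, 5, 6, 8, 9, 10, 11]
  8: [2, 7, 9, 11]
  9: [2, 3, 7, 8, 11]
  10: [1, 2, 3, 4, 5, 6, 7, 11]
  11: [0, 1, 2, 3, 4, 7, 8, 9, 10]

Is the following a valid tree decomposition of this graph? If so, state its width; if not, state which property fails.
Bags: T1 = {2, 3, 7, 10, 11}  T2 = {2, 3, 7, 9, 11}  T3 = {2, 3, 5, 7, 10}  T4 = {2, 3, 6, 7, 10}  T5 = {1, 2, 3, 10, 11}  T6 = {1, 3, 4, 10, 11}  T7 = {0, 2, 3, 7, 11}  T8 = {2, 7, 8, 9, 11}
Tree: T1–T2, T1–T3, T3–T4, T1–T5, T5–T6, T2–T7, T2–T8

Yes; width 4.

Vertex coverage: the bags together contain {0, 1, 2, 3, 4, 5, 6, 7, 8, 9, 10, 11}, the full vertex set. Edge coverage: each edge of G has both endpoints in at least one bag. Running intersection: for every vertex, the bags containing it form a connected subtree. All three properties hold, so this is a valid tree decomposition of width max|bag| − 1 = 4, and hence tw(G) ≤ 4.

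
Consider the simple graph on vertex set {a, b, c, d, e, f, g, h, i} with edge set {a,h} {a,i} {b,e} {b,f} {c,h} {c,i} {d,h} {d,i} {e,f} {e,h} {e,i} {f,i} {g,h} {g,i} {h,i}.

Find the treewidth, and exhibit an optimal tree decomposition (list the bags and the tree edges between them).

Every bag has size at most 3, so the width is 3 − 1 = 2 and tw(G) ≤ 2. Conversely, {b, e, f} is a clique of size 3, and the vertices of any clique must share a bag in every tree decomposition; so some bag has ≥ 3 vertices and tw(G) ≥ 2. Therefore the treewidth is 2.

Treewidth 2.
One optimal decomposition is:
Bags: B1 = {g, h, i}  B2 = {e, h, i}  B3 = {a, h, i}  B4 = {e, f, i}  B5 = {c, h, i}  B6 = {d, h, i}  B7 = {b, e, f}
Tree: B1–B2, B1–B3, B2–B4, B3–B5, B5–B6, B4–B7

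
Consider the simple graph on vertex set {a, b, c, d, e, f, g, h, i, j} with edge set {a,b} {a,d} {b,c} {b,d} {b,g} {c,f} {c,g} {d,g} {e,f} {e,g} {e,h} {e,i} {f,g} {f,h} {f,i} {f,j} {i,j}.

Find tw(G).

2

A width-2 tree decomposition is:
Bags: B1 = {e, f, g}  B2 = {c, f, g}  B3 = {e, f, i}  B4 = {b, c, g}  B5 = {b, d, g}  B6 = {a, b, d}  B7 = {f, i, j}  B8 = {e, f, h}
Tree: B1–B2, B1–B3, B2–B4, B4–B5, B5–B6, B3–B7, B3–B8
Each bag holds 3 vertices, so the decomposition has width 2, which upper-bounds the treewidth. For the lower bound, the 3 vertices {b, d, g} are pairwise adjacent, and any tree decomposition puts a clique entirely inside one bag — forcing width ≥ 2. Hence tw(G) = 2 exactly.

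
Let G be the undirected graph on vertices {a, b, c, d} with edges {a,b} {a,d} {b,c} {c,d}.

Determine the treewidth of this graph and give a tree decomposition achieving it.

Treewidth 2.
One optimal decomposition is:
Bags: B1 = {a, b, d}  B2 = {b, c, d}
Tree: B1–B2

Each bag holds 3 vertices, so the decomposition has width 2, which upper-bounds the treewidth. Since d–a–b–c–d is a cycle in G, G is not acyclic. Forests are exactly the graphs of treewidth ≤ 1, so tw(G) ≥ 2. The upper and lower bounds meet at 2, so that is the treewidth.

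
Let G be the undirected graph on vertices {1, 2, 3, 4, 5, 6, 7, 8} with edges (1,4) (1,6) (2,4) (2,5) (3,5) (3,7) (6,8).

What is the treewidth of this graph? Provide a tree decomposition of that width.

The largest bag has 2 vertices, giving width 1; this decomposition certifies tw(G) ≤ 1. G has an edge, so its treewidth is at least 1. Hence tw(G) = 1 exactly.

Treewidth 1.
Bags: B1 = {3, 7}  B2 = {3, 5}  B3 = {2, 5}  B4 = {2, 4}  B5 = {1, 4}  B6 = {1, 6}  B7 = {6, 8}
Tree: B1–B2, B2–B3, B3–B4, B4–B5, B5–B6, B6–B7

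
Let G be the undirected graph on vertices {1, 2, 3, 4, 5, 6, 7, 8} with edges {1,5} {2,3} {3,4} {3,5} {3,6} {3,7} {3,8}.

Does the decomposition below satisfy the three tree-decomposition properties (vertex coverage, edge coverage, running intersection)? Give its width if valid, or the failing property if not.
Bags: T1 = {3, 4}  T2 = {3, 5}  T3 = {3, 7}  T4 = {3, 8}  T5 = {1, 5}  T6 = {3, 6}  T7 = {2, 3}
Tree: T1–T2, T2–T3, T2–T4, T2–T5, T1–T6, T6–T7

Every vertex of G appears in some bag (union = {1, 2, 3, 4, 5, 6, 7, 8}); every edge is covered by a bag; and for each vertex v the set of bags containing v is connected in the bag tree. The decomposition is therefore valid. The largest bag has 2 vertices, so the width is 1.

Yes; width 1.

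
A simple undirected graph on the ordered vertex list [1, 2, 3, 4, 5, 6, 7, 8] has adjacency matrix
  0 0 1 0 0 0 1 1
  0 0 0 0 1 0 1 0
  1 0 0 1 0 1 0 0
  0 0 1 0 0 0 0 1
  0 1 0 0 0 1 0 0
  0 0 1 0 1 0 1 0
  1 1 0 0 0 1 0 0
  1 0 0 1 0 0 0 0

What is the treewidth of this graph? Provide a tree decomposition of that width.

Every bag has size at most 3, so the width is 3 − 1 = 2 and tw(G) ≤ 2. Since 5–2–7–6–5 is a cycle in G, G is not acyclic. Forests are exactly the graphs of treewidth ≤ 1, so tw(G) ≥ 2. Hence tw(G) = 2 exactly.

Treewidth 2.
Bags: B1 = {2, 5, 6}  B2 = {2, 6, 7}  B3 = {3, 6, 7}  B4 = {1, 3, 7}  B5 = {1, 3, 4}  B6 = {1, 4, 8}
Tree: B1–B2, B2–B3, B3–B4, B4–B5, B5–B6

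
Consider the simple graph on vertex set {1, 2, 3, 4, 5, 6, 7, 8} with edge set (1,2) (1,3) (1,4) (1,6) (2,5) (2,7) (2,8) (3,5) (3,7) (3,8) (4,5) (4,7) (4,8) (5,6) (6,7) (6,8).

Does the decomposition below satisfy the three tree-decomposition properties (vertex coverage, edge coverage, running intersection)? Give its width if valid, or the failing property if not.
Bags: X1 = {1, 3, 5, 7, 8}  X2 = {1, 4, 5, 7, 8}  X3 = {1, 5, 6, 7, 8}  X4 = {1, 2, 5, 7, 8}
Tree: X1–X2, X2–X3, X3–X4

Vertex coverage: the bags together contain {1, 2, 3, 4, 5, 6, 7, 8}, the full vertex set. Edge coverage: each edge of G has both endpoints in at least one bag. Running intersection: for every vertex, the bags containing it form a connected subtree. All three properties hold, so this is a valid tree decomposition of width max|bag| − 1 = 4, and hence tw(G) ≤ 4.

Yes; width 4.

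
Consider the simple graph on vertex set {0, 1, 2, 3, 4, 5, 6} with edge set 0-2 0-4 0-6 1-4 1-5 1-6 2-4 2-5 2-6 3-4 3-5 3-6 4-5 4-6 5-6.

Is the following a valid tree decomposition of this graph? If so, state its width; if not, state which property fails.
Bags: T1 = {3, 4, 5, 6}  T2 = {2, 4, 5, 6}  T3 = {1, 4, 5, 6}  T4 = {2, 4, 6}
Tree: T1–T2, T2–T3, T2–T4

No — vertex 0 appears in no bag.

A tree decomposition must satisfy three properties: every vertex lies in some bag; for every edge, both endpoints lie together in some bag; and for every vertex, the bags containing it form a connected subtree. Here vertex 0 appears in no bag, so the decomposition is invalid.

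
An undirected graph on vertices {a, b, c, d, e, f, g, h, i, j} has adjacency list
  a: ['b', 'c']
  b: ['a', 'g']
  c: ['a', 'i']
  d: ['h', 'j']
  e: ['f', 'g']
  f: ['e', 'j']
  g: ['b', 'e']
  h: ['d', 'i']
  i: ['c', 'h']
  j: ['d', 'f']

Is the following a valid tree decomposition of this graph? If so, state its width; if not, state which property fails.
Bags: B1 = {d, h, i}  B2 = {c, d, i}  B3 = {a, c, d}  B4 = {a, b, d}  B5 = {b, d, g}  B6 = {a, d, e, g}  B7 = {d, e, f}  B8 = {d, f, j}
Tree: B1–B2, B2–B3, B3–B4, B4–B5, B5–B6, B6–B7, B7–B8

No — bags containing vertex a are not connected in the tree.

A tree decomposition must satisfy three properties: every vertex lies in some bag; for every edge, both endpoints lie together in some bag; and for every vertex, the bags containing it form a connected subtree. Here bags containing vertex a are not connected in the tree, so the decomposition is invalid.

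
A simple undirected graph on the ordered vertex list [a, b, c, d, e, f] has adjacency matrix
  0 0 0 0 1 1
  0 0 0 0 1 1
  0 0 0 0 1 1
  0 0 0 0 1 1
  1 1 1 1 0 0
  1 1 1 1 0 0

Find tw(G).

2

A width-2 tree decomposition is:
Bags: B1 = {a, e, f}  B2 = {c, e, f}  B3 = {d, e, f}  B4 = {b, e, f}
Tree: B1–B2, B2–B3, B3–B4
Each bag holds 3 vertices, so the decomposition has width 2, which upper-bounds the treewidth. The edges a–e–c–f–a form a cycle, so G is not a tree and its treewidth is at least 2. Combining the bounds, tw(G) = 2.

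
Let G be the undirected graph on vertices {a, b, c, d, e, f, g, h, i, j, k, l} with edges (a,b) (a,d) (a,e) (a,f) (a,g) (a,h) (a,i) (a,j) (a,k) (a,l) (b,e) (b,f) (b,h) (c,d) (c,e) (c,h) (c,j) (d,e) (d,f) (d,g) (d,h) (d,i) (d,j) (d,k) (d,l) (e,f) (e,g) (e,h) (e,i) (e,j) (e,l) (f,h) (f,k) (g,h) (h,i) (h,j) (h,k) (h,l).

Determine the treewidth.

A width-4 tree decomposition is:
Bags: B1 = {a, d, e, h, i}  B2 = {a, d, e, f, h}  B3 = {a, d, e, h, j}  B4 = {a, b, e, f, h}  B5 = {a, d, e, g, h}  B6 = {a, d, e, h, l}  B7 = {c, d, e, h, j}  B8 = {a, d, f, h, k}
Tree: B1–B2, B1–B3, B2–B4, B3–B5, B1–B6, B3–B7, B2–B8
Every bag has size at most 5, so the width is 5 − 1 = 4 and tw(G) ≤ 4. For the lower bound, the 5 vertices {c, d, e, h, j} are pairwise adjacent, and any tree decomposition puts a clique entirely inside one bag — forcing width ≥ 4. The upper and lower bounds meet at 4, so that is the treewidth.

4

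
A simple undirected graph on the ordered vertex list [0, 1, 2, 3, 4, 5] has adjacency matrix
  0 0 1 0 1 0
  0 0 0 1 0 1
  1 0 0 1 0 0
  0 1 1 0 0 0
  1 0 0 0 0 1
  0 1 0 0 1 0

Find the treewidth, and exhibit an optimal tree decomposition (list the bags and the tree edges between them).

Each bag holds 3 vertices, so the decomposition has width 2, which upper-bounds the treewidth. The edges 5–4–0–2–3–1–5 form a cycle, so G is not a tree and its treewidth is at least 2. Combining the bounds, tw(G) = 2.

Treewidth 2.
One such decomposition:
Bags: B1 = {0, 4, 5}  B2 = {0, 2, 5}  B3 = {2, 3, 5}  B4 = {1, 3, 5}
Tree: B1–B2, B2–B3, B3–B4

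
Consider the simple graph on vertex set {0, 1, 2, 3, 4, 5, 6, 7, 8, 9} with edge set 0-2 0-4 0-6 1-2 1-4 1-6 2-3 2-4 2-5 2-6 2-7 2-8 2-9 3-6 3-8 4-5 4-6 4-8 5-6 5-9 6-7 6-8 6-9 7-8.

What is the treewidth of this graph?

3

A width-3 tree decomposition is:
Bags: B1 = {1, 2, 4, 6}  B2 = {0, 2, 4, 6}  B3 = {2, 4, 6, 8}  B4 = {2, 4, 5, 6}  B5 = {2, 3, 6, 8}  B6 = {2, 6, 7, 8}  B7 = {2, 5, 6, 9}
Tree: B1–B2, B1–B3, B1–B4, B3–B5, B5–B6, B4–B7
Every bag has size at most 4, so the width is 4 − 1 = 3 and tw(G) ≤ 3. On the other hand G contains the 4-clique {2, 5, 6, 9}. A clique must lie in a single bag of any decomposition, so no decomposition can have width below 3. Combining the bounds, tw(G) = 3.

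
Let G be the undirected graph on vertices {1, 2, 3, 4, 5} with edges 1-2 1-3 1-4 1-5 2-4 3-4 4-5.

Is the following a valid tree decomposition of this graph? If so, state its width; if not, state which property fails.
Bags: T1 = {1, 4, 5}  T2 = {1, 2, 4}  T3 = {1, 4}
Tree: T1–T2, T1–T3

A tree decomposition must satisfy three properties: every vertex lies in some bag; for every edge, both endpoints lie together in some bag; and for every vertex, the bags containing it form a connected subtree. Here vertex 3 appears in no bag, so the decomposition is invalid.

No — vertex 3 appears in no bag.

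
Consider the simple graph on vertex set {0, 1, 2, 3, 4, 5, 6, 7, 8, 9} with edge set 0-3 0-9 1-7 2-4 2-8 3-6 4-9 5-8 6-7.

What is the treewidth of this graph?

A width-1 tree decomposition is:
Bags: B1 = {5, 8}  B2 = {2, 8}  B3 = {2, 4}  B4 = {4, 9}  B5 = {0, 9}  B6 = {0, 3}  B7 = {3, 6}  B8 = {6, 7}  B9 = {1, 7}
Tree: B1–B2, B2–B3, B3–B4, B4–B5, B5–B6, B6–B7, B7–B8, B8–B9
The largest bag has 2 vertices, giving width 1; this decomposition certifies tw(G) ≤ 1. Since G has at least one edge (e.g. 5–8), it is not an edgeless graph, so tw(G) ≥ 1. The upper and lower bounds meet at 1, so that is the treewidth.

1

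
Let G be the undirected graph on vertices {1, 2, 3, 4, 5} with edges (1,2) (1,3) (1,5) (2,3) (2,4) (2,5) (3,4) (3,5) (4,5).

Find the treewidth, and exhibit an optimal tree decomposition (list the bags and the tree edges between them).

Treewidth 3.
Bags: B1 = {1, 2, 3, 5}  B2 = {2, 3, 4, 5}
Tree: B1–B2

Every bag has size at most 4, so the width is 4 − 1 = 3 and tw(G) ≤ 3. Conversely, {1, 2, 3, 5} is a clique of size 4, and the vertices of any clique must share a bag in every tree decomposition; so some bag has ≥ 4 vertices and tw(G) ≥ 3. The upper and lower bounds meet at 3, so that is the treewidth.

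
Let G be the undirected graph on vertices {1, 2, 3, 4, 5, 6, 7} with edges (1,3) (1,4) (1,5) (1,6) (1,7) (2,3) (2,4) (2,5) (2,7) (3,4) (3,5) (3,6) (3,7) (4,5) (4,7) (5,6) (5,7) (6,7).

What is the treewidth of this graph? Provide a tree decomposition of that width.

Treewidth 4.
One optimal decomposition is:
Bags: B1 = {1, 3, 4, 5, 7}  B2 = {2, 3, 4, 5, 7}  B3 = {1, 3, 5, 6, 7}
Tree: B1–B2, B1–B3

The largest bag has 5 vertices, giving width 4; this decomposition certifies tw(G) ≤ 4. On the other hand G contains the 5-clique {1, 3, 4, 5, 7}. A clique must lie in a single bag of any decomposition, so no decomposition can have width below 4. Hence tw(G) = 4 exactly.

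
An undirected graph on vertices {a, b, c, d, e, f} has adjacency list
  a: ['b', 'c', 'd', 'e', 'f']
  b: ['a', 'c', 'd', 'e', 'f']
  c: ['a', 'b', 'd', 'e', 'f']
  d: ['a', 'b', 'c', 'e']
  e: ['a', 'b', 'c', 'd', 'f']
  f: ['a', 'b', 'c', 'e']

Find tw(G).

A width-4 tree decomposition is:
Bags: B1 = {a, b, c, d, e}  B2 = {a, b, c, e, f}
Tree: B1–B2
Each bag holds 5 vertices, so the decomposition has width 4, which upper-bounds the treewidth. Conversely, {a, b, c, d, e} is a clique of size 5, and the vertices of any clique must share a bag in every tree decomposition; so some bag has ≥ 5 vertices and tw(G) ≥ 4. Therefore the treewidth is 4.

4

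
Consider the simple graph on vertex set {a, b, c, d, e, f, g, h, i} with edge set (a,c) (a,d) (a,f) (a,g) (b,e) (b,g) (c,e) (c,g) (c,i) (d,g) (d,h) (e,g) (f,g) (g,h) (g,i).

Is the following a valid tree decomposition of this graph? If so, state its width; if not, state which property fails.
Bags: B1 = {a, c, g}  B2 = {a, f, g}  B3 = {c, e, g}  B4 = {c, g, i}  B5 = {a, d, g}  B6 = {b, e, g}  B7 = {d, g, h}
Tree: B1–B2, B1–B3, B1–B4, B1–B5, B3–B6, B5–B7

Yes; width 2.

Checking the three conditions: (i) the bags cover all of {a, b, c, d, e, f, g, h, i}; (ii) for each edge, some bag contains both endpoints; (iii) the bags containing any fixed vertex form a subtree. All hold, so the decomposition is valid with width 3 − 1 = 2.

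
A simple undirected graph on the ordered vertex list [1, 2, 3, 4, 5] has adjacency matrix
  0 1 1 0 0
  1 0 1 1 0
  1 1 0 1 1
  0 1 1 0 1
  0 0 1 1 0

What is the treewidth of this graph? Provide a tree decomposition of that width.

Treewidth 2.
One such decomposition:
Bags: B1 = {2, 3, 4}  B2 = {3, 4, 5}  B3 = {1, 2, 3}
Tree: B1–B2, B1–B3

Every bag has size at most 3, so the width is 3 − 1 = 2 and tw(G) ≤ 2. Conversely, {1, 2, 3} is a clique of size 3, and the vertices of any clique must share a bag in every tree decomposition; so some bag has ≥ 3 vertices and tw(G) ≥ 2. The upper and lower bounds meet at 2, so that is the treewidth.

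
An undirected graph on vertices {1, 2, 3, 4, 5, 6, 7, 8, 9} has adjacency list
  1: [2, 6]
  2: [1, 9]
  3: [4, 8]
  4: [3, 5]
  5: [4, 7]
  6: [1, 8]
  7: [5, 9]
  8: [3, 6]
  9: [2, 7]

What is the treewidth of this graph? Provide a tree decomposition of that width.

The largest bag has 3 vertices, giving width 2; this decomposition certifies tw(G) ≤ 2. Since 6–1–2–9–7–5–4–3–8–6 is a cycle in G, G is not acyclic. Forests are exactly the graphs of treewidth ≤ 1, so tw(G) ≥ 2. Therefore the treewidth is 2.

Treewidth 2.
Bags: B1 = {1, 2, 6}  B2 = {2, 6, 9}  B3 = {6, 7, 9}  B4 = {5, 6, 7}  B5 = {4, 5, 6}  B6 = {3, 4, 6}  B7 = {3, 6, 8}
Tree: B1–B2, B2–B3, B3–B4, B4–B5, B5–B6, B6–B7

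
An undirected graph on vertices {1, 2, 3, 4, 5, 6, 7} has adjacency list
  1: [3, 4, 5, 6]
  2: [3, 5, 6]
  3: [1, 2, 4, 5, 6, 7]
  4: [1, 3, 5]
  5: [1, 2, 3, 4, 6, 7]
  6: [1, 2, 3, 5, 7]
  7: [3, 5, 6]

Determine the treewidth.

3

A width-3 tree decomposition is:
Bags: B1 = {1, 3, 5, 6}  B2 = {3, 5, 6, 7}  B3 = {1, 3, 4, 5}  B4 = {2, 3, 5, 6}
Tree: B1–B2, B1–B3, B2–B4
Each bag holds 4 vertices, so the decomposition has width 3, which upper-bounds the treewidth. On the other hand G contains the 4-clique {1, 3, 4, 5}. A clique must lie in a single bag of any decomposition, so no decomposition can have width below 3. The upper and lower bounds meet at 3, so that is the treewidth.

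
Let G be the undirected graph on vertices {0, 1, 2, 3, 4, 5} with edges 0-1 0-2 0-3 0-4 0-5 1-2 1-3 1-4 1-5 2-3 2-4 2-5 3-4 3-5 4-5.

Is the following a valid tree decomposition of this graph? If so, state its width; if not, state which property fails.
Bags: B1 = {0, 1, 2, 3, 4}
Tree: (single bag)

No — vertex 5 appears in no bag.

A tree decomposition must satisfy three properties: every vertex lies in some bag; for every edge, both endpoints lie together in some bag; and for every vertex, the bags containing it form a connected subtree. Here vertex 5 appears in no bag, so the decomposition is invalid.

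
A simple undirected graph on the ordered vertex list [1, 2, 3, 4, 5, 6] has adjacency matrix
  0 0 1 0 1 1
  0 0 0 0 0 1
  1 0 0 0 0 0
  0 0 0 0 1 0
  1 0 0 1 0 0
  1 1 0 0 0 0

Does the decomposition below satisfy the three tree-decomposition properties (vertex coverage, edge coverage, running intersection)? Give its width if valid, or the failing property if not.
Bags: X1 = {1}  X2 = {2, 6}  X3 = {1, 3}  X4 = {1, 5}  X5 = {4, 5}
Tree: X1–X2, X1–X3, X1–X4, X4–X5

A tree decomposition must satisfy three properties: every vertex lies in some bag; for every edge, both endpoints lie together in some bag; and for every vertex, the bags containing it form a connected subtree. Here edge (6,1) lies in no bag, so the decomposition is invalid.

No — edge (6,1) lies in no bag.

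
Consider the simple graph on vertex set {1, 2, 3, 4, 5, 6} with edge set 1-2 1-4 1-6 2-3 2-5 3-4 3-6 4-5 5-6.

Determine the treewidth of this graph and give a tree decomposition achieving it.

The largest bag has 4 vertices, giving width 3; this decomposition certifies tw(G) ≤ 3. For the lower bound: the 4 vertex sets {2,3}, {1,4}, {6}, {5} are disjoint, each induces a connected subgraph, and every pair is joined by at least one edge of G. Contracting each set to a single vertex therefore yields K_{4} as a minor, and since treewidth is minor-monotone, tw(G) ≥ tw(K_{4}) = 3. The upper and lower bounds meet at 3, so that is the treewidth.

Treewidth 3.
Bags: B1 = {2, 3, 4, 6}  B2 = {1, 2, 4, 6}  B3 = {2, 4, 5, 6}
Tree: B1–B2, B2–B3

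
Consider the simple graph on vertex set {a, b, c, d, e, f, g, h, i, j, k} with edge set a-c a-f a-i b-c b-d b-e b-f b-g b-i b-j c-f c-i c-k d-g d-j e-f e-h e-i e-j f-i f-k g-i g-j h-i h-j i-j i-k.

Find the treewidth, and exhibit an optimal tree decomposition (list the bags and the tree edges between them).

Treewidth 3.
One such decomposition:
Bags: B1 = {b, e, i, j}  B2 = {e, h, i, j}  B3 = {b, e, f, i}  B4 = {b, c, f, i}  B5 = {b, g, i, j}  B6 = {b, d, g, j}  B7 = {c, f, i, k}  B8 = {a, c, f, i}
Tree: B1–B2, B1–B3, B3–B4, B1–B5, B5–B6, B4–B7, B7–B8

Each bag holds 4 vertices, so the decomposition has width 3, which upper-bounds the treewidth. For the lower bound, the 4 vertices {b, d, g, j} are pairwise adjacent, and any tree decomposition puts a clique entirely inside one bag — forcing width ≥ 3. Therefore the treewidth is 3.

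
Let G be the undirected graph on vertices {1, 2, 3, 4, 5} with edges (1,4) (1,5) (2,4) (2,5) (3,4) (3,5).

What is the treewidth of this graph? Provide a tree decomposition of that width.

Every bag has size at most 3, so the width is 3 − 1 = 2 and tw(G) ≤ 2. The edges 3–5–2–4–3 form a cycle, so G is not a tree and its treewidth is at least 2. The upper and lower bounds meet at 2, so that is the treewidth.

Treewidth 2.
One optimal decomposition is:
Bags: B1 = {3, 4, 5}  B2 = {2, 4, 5}  B3 = {1, 4, 5}
Tree: B1–B2, B2–B3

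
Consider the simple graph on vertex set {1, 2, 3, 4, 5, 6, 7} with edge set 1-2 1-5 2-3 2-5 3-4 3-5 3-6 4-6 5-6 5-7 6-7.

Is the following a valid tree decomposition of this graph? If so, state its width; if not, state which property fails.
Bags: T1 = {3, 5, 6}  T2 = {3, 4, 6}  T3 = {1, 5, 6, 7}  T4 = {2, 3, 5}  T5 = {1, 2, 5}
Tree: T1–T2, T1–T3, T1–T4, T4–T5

A tree decomposition must satisfy three properties: every vertex lies in some bag; for every edge, both endpoints lie together in some bag; and for every vertex, the bags containing it form a connected subtree. Here bags containing vertex 1 are not connected in the tree, so the decomposition is invalid.

No — bags containing vertex 1 are not connected in the tree.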